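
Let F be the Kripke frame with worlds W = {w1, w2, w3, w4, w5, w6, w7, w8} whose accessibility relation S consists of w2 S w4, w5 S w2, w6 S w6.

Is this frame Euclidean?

No

Euclidean: no — w2 S w4 and w2 S w4, but not w4 S w4.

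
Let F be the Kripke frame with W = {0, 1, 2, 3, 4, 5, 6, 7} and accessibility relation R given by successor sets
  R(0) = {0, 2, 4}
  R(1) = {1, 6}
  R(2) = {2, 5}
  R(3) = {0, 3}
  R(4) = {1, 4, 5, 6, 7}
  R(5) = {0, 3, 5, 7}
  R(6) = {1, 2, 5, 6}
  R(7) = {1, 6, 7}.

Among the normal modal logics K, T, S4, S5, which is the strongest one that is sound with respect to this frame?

Reflexive (axiom T): yes — every world is R-related to itself.
Transitive (axiom 4): no — 0 R 2 and 2 R 5, but not 0 R 5.
Euclidean (axiom 5): no — 0 R 2 and 0 R 4, but not 2 R 4.
So F validates K, T; S4 would additionally require R to be transitive. The strongest is T.

T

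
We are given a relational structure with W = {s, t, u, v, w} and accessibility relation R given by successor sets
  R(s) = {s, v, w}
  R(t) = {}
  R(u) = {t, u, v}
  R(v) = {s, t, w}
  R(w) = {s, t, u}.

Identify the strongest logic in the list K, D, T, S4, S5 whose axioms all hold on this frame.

K

Serial (axiom D): no — t has no R-successor.
Reflexive (axiom T): no — t is not related to itself.
Transitive (axiom 4): no — s R v and v R t, but not s R t.
Euclidean (axiom 5): no — s R w and s R v, but not w R v.
So F validates K; D would additionally require R to be serial. The strongest is K.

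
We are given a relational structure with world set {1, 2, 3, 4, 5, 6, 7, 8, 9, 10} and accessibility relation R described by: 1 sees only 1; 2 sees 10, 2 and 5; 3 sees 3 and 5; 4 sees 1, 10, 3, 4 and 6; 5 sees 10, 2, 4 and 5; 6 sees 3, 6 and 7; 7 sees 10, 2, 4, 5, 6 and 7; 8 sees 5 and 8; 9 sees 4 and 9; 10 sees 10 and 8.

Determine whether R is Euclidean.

No

Euclidean: no — 2 R 10 and 2 R 5, but not 10 R 5.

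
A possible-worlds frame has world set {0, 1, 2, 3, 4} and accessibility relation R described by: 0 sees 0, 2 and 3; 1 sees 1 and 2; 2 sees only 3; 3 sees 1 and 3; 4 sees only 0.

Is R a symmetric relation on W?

Symmetric: no — 0 R 2 but not 2 R 0.

No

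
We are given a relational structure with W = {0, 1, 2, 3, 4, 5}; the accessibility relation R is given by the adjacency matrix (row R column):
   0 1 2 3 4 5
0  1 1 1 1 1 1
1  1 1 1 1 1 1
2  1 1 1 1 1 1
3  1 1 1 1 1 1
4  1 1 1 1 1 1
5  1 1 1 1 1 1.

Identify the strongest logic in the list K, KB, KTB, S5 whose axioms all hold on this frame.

S5

Symmetric (axiom B): yes — every pair in R has its reverse in R.
Reflexive (axiom T): yes — every world is R-related to itself.
Euclidean (axiom 5): yes — any two successors of a common world are R-related.
So F validates K, KB, KTB, S5. The strongest is S5.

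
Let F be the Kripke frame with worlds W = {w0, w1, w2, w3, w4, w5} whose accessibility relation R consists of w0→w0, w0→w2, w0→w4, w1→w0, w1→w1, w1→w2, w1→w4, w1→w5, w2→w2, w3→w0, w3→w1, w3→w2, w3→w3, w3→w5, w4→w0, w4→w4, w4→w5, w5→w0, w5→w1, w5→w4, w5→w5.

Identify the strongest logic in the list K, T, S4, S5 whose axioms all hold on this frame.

T

Reflexive (axiom T): yes — every world is R-related to itself.
Transitive (axiom 4): no — w0 R w4 and w4 R w5, but not w0 R w5.
Euclidean (axiom 5): no — w0 R w2 and w0 R w4, but not w2 R w4.
So F validates K, T; S4 would additionally require R to be transitive. The strongest is T.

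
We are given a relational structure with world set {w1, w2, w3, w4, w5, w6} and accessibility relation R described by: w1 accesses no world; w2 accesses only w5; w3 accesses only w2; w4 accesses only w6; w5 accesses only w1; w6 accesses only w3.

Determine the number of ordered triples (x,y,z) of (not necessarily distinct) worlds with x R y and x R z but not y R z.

Enumerating: (w2,w5,w5), (w3,w2,w2), (w4,w6,w6), (w5,w1,w1), (w6,w3,w3).

5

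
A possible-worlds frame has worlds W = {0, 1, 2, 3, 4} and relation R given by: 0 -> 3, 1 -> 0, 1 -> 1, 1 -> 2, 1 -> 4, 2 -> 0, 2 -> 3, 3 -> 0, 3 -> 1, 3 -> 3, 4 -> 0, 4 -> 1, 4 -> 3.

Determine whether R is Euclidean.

Euclidean: no — 1 R 0 and 1 R 2, but not 0 R 2.

No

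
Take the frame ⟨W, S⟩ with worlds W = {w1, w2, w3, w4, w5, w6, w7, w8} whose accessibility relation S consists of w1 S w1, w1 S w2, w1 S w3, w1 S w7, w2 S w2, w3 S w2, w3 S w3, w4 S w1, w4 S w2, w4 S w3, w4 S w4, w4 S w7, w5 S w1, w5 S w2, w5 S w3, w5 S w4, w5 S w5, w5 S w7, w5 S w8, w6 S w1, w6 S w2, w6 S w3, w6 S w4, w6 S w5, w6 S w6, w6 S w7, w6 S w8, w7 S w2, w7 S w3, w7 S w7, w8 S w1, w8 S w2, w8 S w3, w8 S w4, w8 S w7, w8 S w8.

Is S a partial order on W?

Reflexive: yes — every world is S-related to itself.
Transitive: yes — every two-step S-path is closed by a direct edge.
Antisymmetric: yes — no distinct pair is related both ways.
So S is a partial order.

Yes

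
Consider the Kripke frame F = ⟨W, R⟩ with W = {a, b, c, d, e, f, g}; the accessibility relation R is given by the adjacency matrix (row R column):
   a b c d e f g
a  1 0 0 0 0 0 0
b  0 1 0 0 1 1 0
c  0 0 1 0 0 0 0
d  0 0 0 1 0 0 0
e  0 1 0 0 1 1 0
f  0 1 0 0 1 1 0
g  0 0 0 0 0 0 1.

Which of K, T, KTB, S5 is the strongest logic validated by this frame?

Reflexive (axiom T): yes — every world is R-related to itself.
Symmetric (axiom B): yes — every pair in R has its reverse in R.
Euclidean (axiom 5): yes — any two successors of a common world are R-related.
So F validates K, T, KTB, S5. The strongest is S5.

S5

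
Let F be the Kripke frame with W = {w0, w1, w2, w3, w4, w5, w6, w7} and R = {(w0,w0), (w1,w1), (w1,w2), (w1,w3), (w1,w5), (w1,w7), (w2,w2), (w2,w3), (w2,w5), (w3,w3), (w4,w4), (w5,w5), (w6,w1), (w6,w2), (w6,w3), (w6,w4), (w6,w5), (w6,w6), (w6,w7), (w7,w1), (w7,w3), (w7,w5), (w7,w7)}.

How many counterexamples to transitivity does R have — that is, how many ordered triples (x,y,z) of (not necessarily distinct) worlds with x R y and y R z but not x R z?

Enumerating: (w7,w1,w2).

1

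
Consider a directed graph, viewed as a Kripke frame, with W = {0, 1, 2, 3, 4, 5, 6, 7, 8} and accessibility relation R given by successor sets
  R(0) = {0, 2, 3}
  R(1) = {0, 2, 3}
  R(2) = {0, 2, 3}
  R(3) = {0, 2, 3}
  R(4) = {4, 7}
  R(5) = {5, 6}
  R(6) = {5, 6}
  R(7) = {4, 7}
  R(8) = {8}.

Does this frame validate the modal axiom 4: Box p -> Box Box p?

The schema 4 characterises exactly the transitive frames.
Transitive: yes — every two-step R-path is closed by a direct edge.

Yes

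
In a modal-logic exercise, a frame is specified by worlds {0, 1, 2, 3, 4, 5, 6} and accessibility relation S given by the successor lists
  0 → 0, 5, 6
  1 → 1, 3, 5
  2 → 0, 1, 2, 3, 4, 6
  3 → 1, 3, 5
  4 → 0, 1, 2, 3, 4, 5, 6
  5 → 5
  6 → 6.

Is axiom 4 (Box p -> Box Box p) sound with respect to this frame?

Axiom 4 corresponds to the accessibility relation being transitive.
Transitive: no — 2 S 0 and 0 S 5, but not 2 S 5.

No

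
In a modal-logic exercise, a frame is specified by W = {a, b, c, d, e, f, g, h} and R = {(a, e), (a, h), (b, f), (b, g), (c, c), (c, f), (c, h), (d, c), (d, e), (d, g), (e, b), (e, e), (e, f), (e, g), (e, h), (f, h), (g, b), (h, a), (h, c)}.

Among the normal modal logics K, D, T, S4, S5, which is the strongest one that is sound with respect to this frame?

D

Serial (axiom D): yes — every world has a successor (e.g. a R e).
Reflexive (axiom T): no — a is not related to itself.
Transitive (axiom 4): no — a R e and e R b, but not a R b.
Euclidean (axiom 5): no — a R h and a R e, but not h R e.
So F validates K, D; T would additionally require R to be reflexive. The strongest is D.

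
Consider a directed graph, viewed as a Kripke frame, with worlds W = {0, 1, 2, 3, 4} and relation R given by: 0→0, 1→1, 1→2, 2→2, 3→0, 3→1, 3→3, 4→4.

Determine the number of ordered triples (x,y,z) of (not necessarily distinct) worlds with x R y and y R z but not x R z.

1

Enumerating: (3,1,2).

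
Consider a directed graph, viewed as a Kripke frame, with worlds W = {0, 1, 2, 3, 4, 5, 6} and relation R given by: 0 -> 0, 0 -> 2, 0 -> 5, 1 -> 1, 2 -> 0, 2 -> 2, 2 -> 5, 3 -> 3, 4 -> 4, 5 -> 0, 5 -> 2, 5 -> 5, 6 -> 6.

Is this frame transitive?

Yes

Transitive: yes — every two-step R-path is closed by a direct edge.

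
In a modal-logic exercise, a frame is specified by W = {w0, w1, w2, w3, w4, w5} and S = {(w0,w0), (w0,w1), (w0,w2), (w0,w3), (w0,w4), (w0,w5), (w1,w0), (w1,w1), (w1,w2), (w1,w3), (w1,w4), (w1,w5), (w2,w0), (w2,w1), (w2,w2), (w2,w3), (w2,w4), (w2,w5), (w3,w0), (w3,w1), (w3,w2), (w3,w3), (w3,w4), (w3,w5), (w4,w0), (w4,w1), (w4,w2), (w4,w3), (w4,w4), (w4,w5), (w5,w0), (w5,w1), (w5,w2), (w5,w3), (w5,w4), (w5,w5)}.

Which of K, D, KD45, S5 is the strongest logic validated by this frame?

S5

Serial (axiom D): yes — every world has a successor (e.g. w0 S w0).
Euclidean (axiom 5): yes — any two successors of a common world are S-related.
Transitive (axiom 4): yes — every two-step S-path is closed by a direct edge.
Reflexive (axiom T): yes — every world is S-related to itself.
So F validates K, D, KD45, S5. The strongest is S5.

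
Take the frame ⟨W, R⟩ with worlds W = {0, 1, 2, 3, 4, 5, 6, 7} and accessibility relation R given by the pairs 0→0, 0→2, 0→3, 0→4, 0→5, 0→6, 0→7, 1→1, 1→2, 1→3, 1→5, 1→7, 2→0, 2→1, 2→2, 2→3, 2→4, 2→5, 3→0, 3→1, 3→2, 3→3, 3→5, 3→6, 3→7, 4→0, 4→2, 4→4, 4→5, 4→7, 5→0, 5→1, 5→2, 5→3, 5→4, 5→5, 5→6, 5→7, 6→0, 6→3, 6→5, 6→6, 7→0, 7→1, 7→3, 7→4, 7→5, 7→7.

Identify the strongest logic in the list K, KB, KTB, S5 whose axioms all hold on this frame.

KTB

Symmetric (axiom B): yes — every pair in R has its reverse in R.
Reflexive (axiom T): yes — every world is R-related to itself.
Euclidean (axiom 5): no — 0 R 2 and 0 R 6, but not 2 R 6.
So F validates K, KB, KTB; S5 would additionally require R to be Euclidean. The strongest is KTB.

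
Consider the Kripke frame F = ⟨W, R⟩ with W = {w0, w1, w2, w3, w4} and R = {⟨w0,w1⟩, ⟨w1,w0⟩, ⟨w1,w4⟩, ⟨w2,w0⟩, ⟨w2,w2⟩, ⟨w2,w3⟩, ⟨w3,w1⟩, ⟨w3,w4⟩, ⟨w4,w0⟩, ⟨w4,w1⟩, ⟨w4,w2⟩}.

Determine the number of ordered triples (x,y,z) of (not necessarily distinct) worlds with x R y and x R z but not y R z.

Enumerating: (w0,w1,w1), (w1,w0,w0), (w1,w0,w4), (w1,w4,w4), (w2,w0,w0), (w2,w0,w2), (w2,w0,w3), (w2,w3,w0), (w2,w3,w2), (w2,w3,w3), (w3,w1,w1), (w3,w4,w4), (w4,w0,w0), (w4,w0,w2), (w4,w1,w1), (w4,w1,w2), (w4,w2,w1).

17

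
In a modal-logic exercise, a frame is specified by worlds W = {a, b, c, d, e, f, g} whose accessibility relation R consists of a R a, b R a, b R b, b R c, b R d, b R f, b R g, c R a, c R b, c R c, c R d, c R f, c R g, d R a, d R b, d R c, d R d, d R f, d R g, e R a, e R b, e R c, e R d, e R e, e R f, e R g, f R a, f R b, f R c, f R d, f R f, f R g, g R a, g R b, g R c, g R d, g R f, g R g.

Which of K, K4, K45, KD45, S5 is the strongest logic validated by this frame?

Transitive (axiom 4): yes — every two-step R-path is closed by a direct edge.
Euclidean (axiom 5): no — b R a and b R c, but not a R c.
Serial (axiom D): yes — every world has a successor (e.g. a R a).
Reflexive (axiom T): yes — every world is R-related to itself.
So F validates K, K4; K45 would additionally require R to be Euclidean. The strongest is K4.

K4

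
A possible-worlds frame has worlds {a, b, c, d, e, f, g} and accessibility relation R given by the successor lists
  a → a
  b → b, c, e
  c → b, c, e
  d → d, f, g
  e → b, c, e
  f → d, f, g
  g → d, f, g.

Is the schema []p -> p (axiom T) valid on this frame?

By correspondence theory, T is valid on a frame iff R is reflexive.
Reflexive: yes — every world is R-related to itself.

Yes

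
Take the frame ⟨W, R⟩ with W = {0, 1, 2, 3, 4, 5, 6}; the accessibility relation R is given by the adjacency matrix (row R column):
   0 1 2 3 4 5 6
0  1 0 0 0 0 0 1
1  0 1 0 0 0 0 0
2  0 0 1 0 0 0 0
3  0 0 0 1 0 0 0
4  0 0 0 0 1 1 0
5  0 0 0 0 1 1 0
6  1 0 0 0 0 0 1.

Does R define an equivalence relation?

Reflexive: yes — every world is R-related to itself.
Symmetric: yes — every pair in R has its reverse in R.
Transitive: yes — every two-step R-path is closed by a direct edge.
So R is an equivalence relation.

Yes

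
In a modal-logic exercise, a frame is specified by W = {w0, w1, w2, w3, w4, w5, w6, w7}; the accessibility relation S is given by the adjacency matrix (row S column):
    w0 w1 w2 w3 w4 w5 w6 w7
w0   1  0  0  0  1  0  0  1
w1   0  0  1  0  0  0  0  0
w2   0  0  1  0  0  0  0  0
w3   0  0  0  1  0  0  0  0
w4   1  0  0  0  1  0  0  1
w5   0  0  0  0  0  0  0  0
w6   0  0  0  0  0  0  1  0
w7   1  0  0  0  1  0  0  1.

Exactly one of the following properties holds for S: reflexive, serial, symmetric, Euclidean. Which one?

Euclidean

Reflexive: no — w1 is not related to itself.
Serial: no — w5 has no S-successor.
Symmetric: no — w1 S w2 but not w2 S w1.
Euclidean: yes — any two successors of a common world are S-related.
Only Euclidean holds.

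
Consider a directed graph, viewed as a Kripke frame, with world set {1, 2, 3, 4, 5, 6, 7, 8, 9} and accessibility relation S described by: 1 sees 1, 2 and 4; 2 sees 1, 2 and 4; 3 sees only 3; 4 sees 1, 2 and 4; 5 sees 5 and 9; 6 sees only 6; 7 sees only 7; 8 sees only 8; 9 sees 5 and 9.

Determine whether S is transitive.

Transitive: yes — every two-step S-path is closed by a direct edge.

Yes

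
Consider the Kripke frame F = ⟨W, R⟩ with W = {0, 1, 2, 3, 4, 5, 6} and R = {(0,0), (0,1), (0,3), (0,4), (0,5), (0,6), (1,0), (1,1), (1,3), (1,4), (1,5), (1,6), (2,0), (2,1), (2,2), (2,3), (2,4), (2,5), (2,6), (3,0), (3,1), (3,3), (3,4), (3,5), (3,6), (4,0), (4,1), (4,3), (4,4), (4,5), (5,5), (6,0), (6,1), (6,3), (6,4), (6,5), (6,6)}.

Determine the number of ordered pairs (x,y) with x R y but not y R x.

Enumerating: (0,5), (1,5), (2,0), (2,1), (2,3), (2,4), (2,5), (2,6), (3,5), (4,5), (6,4), (6,5).

12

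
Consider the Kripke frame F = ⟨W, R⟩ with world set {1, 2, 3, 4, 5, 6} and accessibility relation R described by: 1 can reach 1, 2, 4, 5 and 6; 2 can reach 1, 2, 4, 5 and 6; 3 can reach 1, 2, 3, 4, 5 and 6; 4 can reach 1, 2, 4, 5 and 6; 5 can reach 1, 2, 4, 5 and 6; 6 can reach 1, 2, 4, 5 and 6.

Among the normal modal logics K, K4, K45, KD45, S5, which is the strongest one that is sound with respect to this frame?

Transitive (axiom 4): yes — every two-step R-path is closed by a direct edge.
Euclidean (axiom 5): no — 3 R 1 and 3 R 3, but not 1 R 3.
Serial (axiom D): yes — every world has a successor (e.g. 1 R 1).
Reflexive (axiom T): yes — every world is R-related to itself.
So F validates K, K4; K45 would additionally require R to be Euclidean. The strongest is K4.

K4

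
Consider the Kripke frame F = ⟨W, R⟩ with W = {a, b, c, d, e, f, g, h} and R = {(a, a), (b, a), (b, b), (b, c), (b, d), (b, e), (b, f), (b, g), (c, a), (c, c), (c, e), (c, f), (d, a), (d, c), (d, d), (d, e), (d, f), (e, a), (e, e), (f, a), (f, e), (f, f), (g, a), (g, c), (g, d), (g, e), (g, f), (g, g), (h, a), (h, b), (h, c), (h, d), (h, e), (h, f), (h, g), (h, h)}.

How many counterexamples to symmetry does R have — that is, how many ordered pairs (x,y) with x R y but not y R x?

Enumerating: (b,a), (b,c), (b,d), (b,e), (b,f), (b,g), (c,a), (c,e), (c,f), (d,a), (d,c), (d,e), … and 16 more.
Total: 28.

28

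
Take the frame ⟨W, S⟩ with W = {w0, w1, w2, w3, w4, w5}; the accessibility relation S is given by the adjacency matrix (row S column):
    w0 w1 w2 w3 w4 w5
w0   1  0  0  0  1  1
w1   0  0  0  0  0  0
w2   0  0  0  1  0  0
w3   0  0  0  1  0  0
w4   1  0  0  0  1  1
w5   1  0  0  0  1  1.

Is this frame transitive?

Yes

Transitive: yes — every two-step S-path is closed by a direct edge.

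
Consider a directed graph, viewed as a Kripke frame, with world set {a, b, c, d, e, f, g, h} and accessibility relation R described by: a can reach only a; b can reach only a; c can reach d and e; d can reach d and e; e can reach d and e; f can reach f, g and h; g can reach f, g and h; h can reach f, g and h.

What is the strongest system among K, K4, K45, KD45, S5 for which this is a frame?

KD45

Transitive (axiom 4): yes — every two-step R-path is closed by a direct edge.
Euclidean (axiom 5): yes — any two successors of a common world are R-related.
Serial (axiom D): yes — every world has a successor (e.g. a R a).
Reflexive (axiom T): no — b is not related to itself.
So F validates K, K4, K45, KD45; S5 would additionally require R to be reflexive. The strongest is KD45.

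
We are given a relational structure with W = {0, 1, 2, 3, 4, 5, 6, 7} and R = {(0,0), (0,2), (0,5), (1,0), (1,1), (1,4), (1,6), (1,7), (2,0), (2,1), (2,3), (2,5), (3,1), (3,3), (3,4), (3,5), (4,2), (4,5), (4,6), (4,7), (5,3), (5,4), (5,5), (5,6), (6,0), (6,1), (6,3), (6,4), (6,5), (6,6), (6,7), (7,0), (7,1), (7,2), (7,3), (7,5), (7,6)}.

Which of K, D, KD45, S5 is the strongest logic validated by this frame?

Serial (axiom D): yes — every world has a successor (e.g. 0 R 0).
Euclidean (axiom 5): no — 0 R 5 and 0 R 2, but not 5 R 2.
Transitive (axiom 4): no — 0 R 2 and 2 R 1, but not 0 R 1.
Reflexive (axiom T): no — 2 is not related to itself.
So F validates K, D; KD45 would additionally require R to be Euclidean and transitive. The strongest is D.

D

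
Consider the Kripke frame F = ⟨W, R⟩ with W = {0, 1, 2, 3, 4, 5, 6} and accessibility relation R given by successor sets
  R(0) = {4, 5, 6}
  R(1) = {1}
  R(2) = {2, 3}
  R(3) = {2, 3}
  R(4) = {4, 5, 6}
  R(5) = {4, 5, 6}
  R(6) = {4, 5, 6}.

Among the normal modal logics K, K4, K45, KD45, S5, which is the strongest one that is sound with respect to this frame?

KD45

Transitive (axiom 4): yes — every two-step R-path is closed by a direct edge.
Euclidean (axiom 5): yes — any two successors of a common world are R-related.
Serial (axiom D): yes — every world has a successor (e.g. 0 R 4).
Reflexive (axiom T): no — 0 is not related to itself.
So F validates K, K4, K45, KD45; S5 would additionally require R to be reflexive. The strongest is KD45.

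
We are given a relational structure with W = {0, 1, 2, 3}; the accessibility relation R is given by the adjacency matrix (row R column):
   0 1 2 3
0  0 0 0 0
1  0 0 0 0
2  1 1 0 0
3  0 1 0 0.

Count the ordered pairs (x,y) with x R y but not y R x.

Enumerating: (2,0), (2,1), (3,1).

3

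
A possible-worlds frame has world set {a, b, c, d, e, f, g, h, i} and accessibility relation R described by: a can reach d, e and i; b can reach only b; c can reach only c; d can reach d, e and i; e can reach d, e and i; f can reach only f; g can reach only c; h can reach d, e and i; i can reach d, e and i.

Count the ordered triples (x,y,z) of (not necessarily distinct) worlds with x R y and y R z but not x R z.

0

R is transitive; there are no such tuples.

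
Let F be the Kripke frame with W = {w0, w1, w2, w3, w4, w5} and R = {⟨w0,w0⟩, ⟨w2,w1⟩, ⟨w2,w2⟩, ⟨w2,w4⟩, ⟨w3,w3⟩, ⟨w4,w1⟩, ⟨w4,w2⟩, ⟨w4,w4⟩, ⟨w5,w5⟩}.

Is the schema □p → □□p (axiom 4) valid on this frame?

Yes

The schema 4 characterises exactly the transitive frames.
Transitive: yes — every two-step R-path is closed by a direct edge.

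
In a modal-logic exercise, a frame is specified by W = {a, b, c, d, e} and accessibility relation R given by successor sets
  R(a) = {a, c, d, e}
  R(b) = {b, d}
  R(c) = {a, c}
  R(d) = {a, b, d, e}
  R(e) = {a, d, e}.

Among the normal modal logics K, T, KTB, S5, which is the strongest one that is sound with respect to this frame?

Reflexive (axiom T): yes — every world is R-related to itself.
Symmetric (axiom B): yes — every pair in R has its reverse in R.
Euclidean (axiom 5): no — a R c and a R d, but not c R d.
So F validates K, T, KTB; S5 would additionally require R to be Euclidean. The strongest is KTB.

KTB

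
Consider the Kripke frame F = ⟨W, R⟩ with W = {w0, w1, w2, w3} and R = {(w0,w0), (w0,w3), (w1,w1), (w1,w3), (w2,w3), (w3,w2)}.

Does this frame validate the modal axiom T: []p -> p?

No

The schema T characterises exactly the reflexive frames.
Reflexive: no — w2 is not related to itself.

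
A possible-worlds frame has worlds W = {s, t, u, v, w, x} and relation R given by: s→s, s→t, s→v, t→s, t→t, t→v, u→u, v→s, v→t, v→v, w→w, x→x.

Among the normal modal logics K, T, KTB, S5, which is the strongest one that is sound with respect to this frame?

S5

Reflexive (axiom T): yes — every world is R-related to itself.
Symmetric (axiom B): yes — every pair in R has its reverse in R.
Euclidean (axiom 5): yes — any two successors of a common world are R-related.
So F validates K, T, KTB, S5. The strongest is S5.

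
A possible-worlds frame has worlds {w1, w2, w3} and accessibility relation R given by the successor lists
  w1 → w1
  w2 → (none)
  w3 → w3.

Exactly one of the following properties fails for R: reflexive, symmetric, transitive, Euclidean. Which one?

Reflexive: no — w2 is not related to itself.
Symmetric: yes — every pair in R has its reverse in R.
Transitive: yes — every two-step R-path is closed by a direct edge.
Euclidean: yes — any two successors of a common world are R-related.
Only reflexive fails.

reflexive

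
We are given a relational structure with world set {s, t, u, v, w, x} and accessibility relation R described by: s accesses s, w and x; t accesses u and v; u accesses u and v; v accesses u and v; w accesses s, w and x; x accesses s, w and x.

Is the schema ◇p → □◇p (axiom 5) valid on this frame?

Yes

Axiom 5 corresponds to the accessibility relation being Euclidean.
Euclidean: yes — any two successors of a common world are R-related.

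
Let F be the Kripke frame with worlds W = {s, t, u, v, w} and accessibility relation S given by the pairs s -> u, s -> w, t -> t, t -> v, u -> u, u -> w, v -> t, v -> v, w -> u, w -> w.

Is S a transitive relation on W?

Yes

Transitive: yes — every two-step S-path is closed by a direct edge.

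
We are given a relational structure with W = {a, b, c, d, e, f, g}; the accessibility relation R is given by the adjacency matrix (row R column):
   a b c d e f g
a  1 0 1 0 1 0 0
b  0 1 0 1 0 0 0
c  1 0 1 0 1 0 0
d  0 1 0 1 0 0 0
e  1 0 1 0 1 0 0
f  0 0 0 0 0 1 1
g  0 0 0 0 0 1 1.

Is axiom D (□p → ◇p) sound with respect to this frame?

The schema D characterises exactly the serial frames.
Serial: yes — every world has a successor (e.g. a R a).

Yes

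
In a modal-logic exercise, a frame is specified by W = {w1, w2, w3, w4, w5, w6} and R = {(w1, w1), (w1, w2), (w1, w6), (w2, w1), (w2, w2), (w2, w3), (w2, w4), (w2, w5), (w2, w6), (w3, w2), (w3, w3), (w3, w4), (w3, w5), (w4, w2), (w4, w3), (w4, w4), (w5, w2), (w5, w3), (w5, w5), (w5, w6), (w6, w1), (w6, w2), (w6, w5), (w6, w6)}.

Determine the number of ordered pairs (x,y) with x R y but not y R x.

0

R is symmetric; there are no such tuples.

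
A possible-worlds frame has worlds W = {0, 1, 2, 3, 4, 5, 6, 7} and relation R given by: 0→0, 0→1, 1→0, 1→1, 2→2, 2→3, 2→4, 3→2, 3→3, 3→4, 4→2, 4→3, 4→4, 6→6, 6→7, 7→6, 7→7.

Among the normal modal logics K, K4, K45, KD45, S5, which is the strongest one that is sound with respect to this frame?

Transitive (axiom 4): yes — every two-step R-path is closed by a direct edge.
Euclidean (axiom 5): yes — any two successors of a common world are R-related.
Serial (axiom D): no — 5 has no R-successor.
Reflexive (axiom T): no — 5 is not related to itself.
So F validates K, K4, K45; KD45 would additionally require R to be serial. The strongest is K45.

K45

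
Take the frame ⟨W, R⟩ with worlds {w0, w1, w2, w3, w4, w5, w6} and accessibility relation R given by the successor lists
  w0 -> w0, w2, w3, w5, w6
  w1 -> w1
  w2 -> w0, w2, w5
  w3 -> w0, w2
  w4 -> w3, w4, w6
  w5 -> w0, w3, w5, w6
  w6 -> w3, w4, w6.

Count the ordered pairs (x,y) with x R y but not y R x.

7

Enumerating: (w0,w6), (w2,w5), (w3,w2), (w4,w3), (w5,w3), (w5,w6), (w6,w3).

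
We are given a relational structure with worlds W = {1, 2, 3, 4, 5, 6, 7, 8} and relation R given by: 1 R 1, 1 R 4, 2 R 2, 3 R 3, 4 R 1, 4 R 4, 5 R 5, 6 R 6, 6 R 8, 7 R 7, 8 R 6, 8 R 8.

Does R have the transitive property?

Transitive: yes — every two-step R-path is closed by a direct edge.

Yes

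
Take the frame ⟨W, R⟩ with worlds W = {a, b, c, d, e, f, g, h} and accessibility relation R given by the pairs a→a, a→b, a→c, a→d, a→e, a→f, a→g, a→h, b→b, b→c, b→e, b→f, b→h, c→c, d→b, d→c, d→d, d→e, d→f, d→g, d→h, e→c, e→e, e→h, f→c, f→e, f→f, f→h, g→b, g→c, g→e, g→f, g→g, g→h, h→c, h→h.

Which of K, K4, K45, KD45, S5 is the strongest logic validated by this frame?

Transitive (axiom 4): yes — every two-step R-path is closed by a direct edge.
Euclidean (axiom 5): no — a R b and a R d, but not b R d.
Serial (axiom D): yes — every world has a successor (e.g. a R a).
Reflexive (axiom T): yes — every world is R-related to itself.
So F validates K, K4; K45 would additionally require R to be Euclidean. The strongest is K4.

K4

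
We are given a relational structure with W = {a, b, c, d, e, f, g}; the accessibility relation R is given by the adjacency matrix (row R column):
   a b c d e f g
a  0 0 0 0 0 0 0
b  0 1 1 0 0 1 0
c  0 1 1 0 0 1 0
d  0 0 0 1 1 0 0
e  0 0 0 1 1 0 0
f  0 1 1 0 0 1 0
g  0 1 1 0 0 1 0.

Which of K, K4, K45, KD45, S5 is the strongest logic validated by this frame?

K45

Transitive (axiom 4): yes — every two-step R-path is closed by a direct edge.
Euclidean (axiom 5): yes — any two successors of a common world are R-related.
Serial (axiom D): no — a has no R-successor.
Reflexive (axiom T): no — a is not related to itself.
So F validates K, K4, K45; KD45 would additionally require R to be serial. The strongest is K45.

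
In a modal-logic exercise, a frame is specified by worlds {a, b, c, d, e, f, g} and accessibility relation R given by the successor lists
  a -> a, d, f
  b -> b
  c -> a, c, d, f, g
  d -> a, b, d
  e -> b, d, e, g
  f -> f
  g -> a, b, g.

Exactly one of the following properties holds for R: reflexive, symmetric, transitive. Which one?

Reflexive: yes — every world is R-related to itself.
Symmetric: no — a R f but not f R a.
Transitive: no — a R d and d R b, but not a R b.
Only reflexive holds.

reflexive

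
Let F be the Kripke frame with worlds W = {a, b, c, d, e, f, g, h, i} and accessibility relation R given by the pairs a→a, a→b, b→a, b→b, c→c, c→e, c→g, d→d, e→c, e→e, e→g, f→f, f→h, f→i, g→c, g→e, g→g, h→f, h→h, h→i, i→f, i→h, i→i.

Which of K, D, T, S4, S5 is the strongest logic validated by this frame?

S5

Serial (axiom D): yes — every world has a successor (e.g. a R a).
Reflexive (axiom T): yes — every world is R-related to itself.
Transitive (axiom 4): yes — every two-step R-path is closed by a direct edge.
Euclidean (axiom 5): yes — any two successors of a common world are R-related.
So F validates K, D, T, S4, S5. The strongest is S5.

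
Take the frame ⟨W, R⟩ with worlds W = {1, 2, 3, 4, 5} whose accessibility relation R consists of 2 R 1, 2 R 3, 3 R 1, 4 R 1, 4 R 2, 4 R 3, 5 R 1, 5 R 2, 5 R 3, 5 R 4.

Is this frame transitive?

Transitive: yes — every two-step R-path is closed by a direct edge.

Yes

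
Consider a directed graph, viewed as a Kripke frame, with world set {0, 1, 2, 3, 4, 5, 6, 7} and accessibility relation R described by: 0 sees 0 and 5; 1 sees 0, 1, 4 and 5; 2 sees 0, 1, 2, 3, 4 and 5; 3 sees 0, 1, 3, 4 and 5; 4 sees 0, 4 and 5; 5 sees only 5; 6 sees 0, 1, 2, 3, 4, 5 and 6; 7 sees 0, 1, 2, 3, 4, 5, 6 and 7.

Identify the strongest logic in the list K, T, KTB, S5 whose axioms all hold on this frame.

T

Reflexive (axiom T): yes — every world is R-related to itself.
Symmetric (axiom B): no — 0 R 5 but not 5 R 0.
Euclidean (axiom 5): no — 1 R 0 and 1 R 4, but not 0 R 4.
So F validates K, T; KTB would additionally require R to be symmetric. The strongest is T.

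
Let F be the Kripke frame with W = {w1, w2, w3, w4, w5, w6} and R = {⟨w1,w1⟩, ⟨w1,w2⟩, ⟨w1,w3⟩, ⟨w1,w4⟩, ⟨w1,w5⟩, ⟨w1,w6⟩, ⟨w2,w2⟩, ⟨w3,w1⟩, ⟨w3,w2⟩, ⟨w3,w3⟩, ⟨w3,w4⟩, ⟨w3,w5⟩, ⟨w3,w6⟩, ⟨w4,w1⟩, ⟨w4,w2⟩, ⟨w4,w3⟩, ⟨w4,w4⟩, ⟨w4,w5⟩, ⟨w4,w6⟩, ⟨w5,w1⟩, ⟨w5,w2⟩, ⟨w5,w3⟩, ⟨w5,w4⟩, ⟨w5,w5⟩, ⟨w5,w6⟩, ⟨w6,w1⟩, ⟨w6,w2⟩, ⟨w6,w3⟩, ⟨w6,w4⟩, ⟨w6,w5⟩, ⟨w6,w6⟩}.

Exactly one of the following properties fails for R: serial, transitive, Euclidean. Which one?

Euclidean

Serial: yes — every world has a successor (e.g. w1 R w1).
Transitive: yes — every two-step R-path is closed by a direct edge.
Euclidean: no — w1 R w2 and w1 R w3, but not w2 R w3.
Only Euclidean fails.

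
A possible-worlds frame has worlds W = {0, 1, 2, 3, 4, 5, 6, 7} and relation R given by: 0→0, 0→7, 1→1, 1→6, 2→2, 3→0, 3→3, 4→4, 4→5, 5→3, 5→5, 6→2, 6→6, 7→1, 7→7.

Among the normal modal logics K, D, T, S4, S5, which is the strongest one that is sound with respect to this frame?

Serial (axiom D): yes — every world has a successor (e.g. 0 R 0).
Reflexive (axiom T): yes — every world is R-related to itself.
Transitive (axiom 4): no — 0 R 7 and 7 R 1, but not 0 R 1.
Euclidean (axiom 5): no — 0 R 7 and 0 R 0, but not 7 R 0.
So F validates K, D, T; S4 would additionally require R to be transitive. The strongest is T.

T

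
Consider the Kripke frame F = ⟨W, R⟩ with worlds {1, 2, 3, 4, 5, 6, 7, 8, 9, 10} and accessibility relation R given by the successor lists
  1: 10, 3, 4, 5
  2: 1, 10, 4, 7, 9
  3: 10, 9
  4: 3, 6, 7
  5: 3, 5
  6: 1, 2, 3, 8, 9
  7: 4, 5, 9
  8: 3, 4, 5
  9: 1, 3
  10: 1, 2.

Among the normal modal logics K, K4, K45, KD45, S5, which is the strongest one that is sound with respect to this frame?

K

Transitive (axiom 4): no — 1 R 10 and 10 R 2, but not 1 R 2.
Euclidean (axiom 5): no — 1 R 10 and 1 R 3, but not 10 R 3.
Serial (axiom D): yes — every world has a successor (e.g. 1 R 10).
Reflexive (axiom T): no — 1 is not related to itself.
So F validates K; K4 would additionally require R to be transitive. The strongest is K.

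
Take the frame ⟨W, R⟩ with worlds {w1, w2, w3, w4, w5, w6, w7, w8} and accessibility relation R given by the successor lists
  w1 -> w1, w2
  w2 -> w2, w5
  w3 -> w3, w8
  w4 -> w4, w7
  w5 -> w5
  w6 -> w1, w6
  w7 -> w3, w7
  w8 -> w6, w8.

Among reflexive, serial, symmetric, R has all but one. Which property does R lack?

symmetric

Reflexive: yes — every world is R-related to itself.
Serial: yes — every world has a successor (e.g. w1 R w1).
Symmetric: no — w1 R w2 but not w2 R w1.
Only symmetric fails.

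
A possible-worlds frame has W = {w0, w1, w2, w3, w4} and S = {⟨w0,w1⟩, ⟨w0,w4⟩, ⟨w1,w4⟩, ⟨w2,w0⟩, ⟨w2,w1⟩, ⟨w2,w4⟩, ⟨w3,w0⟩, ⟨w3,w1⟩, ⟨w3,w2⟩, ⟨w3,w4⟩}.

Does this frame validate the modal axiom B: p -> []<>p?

Axiom B corresponds to the accessibility relation being symmetric.
Symmetric: no — w0 S w1 but not w1 S w0.

No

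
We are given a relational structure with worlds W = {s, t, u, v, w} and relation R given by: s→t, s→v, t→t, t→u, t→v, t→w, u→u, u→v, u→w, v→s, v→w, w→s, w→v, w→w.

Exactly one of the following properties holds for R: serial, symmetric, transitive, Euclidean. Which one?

serial

Serial: yes — every world has a successor (e.g. s R t).
Symmetric: no — s R t but not t R s.
Transitive: no — s R t and t R u, but not s R u.
Euclidean: no — s R v and s R t, but not v R t.
Only serial holds.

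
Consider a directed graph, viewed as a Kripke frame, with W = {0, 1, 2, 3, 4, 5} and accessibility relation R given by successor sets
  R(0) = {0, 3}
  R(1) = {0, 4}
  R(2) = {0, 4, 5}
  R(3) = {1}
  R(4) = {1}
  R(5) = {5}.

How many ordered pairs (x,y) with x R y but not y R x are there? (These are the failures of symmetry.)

Enumerating: (0,3), (1,0), (2,0), (2,4), (2,5), (3,1).

6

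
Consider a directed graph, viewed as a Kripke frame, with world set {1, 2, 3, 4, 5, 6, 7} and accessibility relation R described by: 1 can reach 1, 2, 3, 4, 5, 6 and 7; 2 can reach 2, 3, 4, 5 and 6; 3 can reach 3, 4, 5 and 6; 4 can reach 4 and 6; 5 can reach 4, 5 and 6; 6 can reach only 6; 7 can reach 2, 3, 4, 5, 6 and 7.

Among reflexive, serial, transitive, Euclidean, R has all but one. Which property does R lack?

Euclidean

Reflexive: yes — every world is R-related to itself.
Serial: yes — every world has a successor (e.g. 1 R 1).
Transitive: yes — every two-step R-path is closed by a direct edge.
Euclidean: no — 1 R 2 and 1 R 7, but not 2 R 7.
Only Euclidean fails.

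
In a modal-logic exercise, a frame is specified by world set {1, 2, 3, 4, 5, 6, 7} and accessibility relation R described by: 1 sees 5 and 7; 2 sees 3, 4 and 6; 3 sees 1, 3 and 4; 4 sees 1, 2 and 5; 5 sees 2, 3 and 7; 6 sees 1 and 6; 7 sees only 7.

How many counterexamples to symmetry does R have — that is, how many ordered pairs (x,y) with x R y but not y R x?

Enumerating: (1,5), (1,7), (2,3), (2,6), (3,1), (3,4), (4,1), (4,5), (5,2), (5,3), (5,7), (6,1).

12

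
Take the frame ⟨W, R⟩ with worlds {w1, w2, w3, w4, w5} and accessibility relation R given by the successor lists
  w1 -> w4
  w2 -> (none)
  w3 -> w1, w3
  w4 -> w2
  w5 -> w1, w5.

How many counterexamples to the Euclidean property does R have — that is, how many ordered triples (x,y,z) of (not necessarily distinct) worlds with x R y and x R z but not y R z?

Enumerating: (w1,w4,w4), (w3,w1,w1), (w3,w1,w3), (w4,w2,w2), (w5,w1,w1), (w5,w1,w5).

6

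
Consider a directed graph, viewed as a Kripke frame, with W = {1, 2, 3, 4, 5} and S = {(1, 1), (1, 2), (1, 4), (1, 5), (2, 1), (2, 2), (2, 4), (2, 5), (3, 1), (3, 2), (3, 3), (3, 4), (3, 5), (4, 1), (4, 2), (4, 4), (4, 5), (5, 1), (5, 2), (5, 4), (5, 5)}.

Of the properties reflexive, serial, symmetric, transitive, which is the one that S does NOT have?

symmetric

Reflexive: yes — every world is S-related to itself.
Serial: yes — every world has a successor (e.g. 1 S 1).
Symmetric: no — 3 S 1 but not 1 S 3.
Transitive: yes — every two-step S-path is closed by a direct edge.
Only symmetric fails.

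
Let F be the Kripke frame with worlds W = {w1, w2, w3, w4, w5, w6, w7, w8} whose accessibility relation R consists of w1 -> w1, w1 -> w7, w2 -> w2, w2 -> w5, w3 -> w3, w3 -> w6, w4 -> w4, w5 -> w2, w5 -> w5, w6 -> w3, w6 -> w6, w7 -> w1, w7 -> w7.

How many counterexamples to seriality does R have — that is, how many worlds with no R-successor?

1

Enumerating: w8.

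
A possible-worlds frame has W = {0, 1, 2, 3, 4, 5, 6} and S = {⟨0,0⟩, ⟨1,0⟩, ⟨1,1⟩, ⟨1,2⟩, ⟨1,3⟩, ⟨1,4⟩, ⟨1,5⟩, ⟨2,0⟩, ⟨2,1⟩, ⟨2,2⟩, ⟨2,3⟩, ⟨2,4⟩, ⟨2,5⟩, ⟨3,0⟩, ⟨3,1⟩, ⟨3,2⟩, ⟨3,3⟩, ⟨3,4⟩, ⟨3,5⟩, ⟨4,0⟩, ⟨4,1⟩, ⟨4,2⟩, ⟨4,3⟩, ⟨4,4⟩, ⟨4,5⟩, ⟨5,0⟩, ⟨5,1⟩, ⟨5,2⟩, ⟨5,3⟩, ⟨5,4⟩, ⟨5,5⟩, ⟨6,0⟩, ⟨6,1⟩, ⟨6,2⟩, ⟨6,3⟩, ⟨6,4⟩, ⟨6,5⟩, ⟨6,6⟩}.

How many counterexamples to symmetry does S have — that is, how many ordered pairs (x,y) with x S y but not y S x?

11

Enumerating: (1,0), (2,0), (3,0), (4,0), (5,0), (6,0), (6,1), (6,2), (6,3), (6,4), (6,5).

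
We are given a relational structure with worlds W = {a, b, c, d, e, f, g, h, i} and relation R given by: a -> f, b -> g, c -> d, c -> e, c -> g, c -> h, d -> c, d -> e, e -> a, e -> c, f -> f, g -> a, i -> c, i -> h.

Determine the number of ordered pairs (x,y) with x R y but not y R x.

9

Enumerating: (a,f), (b,g), (c,g), (c,h), (d,e), (e,a), (g,a), (i,c), (i,h).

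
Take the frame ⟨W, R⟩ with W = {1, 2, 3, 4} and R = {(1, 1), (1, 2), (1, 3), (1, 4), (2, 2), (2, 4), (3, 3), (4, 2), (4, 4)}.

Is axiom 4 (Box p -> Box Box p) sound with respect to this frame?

Axiom 4 corresponds to the accessibility relation being transitive.
Transitive: yes — every two-step R-path is closed by a direct edge.

Yes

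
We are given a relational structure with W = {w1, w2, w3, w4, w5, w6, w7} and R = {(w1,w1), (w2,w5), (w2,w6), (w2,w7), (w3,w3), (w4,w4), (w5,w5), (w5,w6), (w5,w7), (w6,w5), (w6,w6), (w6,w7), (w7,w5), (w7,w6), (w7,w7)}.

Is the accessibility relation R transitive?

Yes

Transitive: yes — every two-step R-path is closed by a direct edge.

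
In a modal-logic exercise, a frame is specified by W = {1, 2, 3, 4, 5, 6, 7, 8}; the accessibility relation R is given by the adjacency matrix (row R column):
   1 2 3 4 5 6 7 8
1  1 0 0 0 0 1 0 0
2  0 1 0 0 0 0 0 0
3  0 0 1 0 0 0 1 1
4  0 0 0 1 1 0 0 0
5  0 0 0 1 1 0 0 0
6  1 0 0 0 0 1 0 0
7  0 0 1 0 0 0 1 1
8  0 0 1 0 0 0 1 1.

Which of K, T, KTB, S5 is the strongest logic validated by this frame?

S5

Reflexive (axiom T): yes — every world is R-related to itself.
Symmetric (axiom B): yes — every pair in R has its reverse in R.
Euclidean (axiom 5): yes — any two successors of a common world are R-related.
So F validates K, T, KTB, S5. The strongest is S5.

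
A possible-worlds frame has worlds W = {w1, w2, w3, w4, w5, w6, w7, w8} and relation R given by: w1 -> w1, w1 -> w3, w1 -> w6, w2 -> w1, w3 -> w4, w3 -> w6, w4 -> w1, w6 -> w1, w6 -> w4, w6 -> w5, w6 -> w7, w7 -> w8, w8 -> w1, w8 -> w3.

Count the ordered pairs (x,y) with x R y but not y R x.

11

Enumerating: (w1,w3), (w2,w1), (w3,w4), (w3,w6), (w4,w1), (w6,w4), (w6,w5), (w6,w7), (w7,w8), (w8,w1), (w8,w3).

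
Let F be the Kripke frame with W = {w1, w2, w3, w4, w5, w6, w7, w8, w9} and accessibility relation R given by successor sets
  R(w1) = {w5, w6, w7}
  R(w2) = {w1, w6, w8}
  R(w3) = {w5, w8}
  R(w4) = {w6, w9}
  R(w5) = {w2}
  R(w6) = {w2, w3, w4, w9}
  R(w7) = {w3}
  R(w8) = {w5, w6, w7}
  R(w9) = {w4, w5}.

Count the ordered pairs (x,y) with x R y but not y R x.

Enumerating: (w1,w5), (w1,w6), (w1,w7), (w2,w1), (w2,w8), (w3,w5), (w3,w8), (w5,w2), (w6,w3), (w6,w9), (w7,w3), (w8,w5), (w8,w6), (w8,w7), (w9,w5).

15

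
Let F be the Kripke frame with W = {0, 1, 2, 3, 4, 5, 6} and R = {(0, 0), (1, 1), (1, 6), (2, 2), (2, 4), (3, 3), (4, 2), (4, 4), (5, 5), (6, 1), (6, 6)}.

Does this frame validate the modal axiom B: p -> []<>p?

Axiom B corresponds to the accessibility relation being symmetric.
Symmetric: yes — every pair in R has its reverse in R.

Yes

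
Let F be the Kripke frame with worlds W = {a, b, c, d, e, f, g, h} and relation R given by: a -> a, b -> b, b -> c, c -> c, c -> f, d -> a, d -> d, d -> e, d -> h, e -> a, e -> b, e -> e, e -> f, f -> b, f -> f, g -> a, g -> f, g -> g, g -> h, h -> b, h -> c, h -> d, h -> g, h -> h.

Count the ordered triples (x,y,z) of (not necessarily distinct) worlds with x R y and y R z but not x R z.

18

Enumerating: (b,c,f), (c,f,b), (d,e,b), (d,e,f), (d,h,b), (d,h,c), (d,h,g), (e,b,c), (f,b,c), (g,f,b), (g,h,b), (g,h,c), (g,h,d), (h,c,f), (h,d,a), (h,d,e), (h,g,a), (h,g,f).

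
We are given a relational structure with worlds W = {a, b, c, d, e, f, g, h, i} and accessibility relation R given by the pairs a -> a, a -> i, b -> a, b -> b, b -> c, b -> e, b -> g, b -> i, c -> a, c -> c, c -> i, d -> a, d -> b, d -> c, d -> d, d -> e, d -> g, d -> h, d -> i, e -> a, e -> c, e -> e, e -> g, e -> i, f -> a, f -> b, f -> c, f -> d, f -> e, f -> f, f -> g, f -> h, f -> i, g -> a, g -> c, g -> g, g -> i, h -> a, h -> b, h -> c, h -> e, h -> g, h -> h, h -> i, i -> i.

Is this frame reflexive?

Yes

Reflexive: yes — every world is R-related to itself.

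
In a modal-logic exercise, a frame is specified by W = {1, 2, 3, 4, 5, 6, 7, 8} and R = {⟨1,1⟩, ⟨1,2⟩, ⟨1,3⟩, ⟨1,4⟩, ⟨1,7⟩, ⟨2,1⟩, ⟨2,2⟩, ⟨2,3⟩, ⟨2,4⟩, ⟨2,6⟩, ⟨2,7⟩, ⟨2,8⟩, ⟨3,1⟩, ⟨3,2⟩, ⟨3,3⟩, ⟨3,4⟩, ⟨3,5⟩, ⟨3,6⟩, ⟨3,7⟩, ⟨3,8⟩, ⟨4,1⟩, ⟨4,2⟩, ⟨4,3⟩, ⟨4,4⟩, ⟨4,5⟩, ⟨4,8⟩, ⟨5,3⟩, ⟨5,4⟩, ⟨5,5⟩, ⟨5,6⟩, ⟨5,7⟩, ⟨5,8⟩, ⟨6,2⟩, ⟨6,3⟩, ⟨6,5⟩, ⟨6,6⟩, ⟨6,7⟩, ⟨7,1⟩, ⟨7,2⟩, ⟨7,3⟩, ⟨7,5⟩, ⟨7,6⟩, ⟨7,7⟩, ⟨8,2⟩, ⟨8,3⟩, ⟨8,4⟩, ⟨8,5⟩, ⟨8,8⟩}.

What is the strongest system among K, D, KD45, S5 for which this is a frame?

Serial (axiom D): yes — every world has a successor (e.g. 1 R 1).
Euclidean (axiom 5): no — 1 R 4 and 1 R 7, but not 4 R 7.
Transitive (axiom 4): no — 1 R 2 and 2 R 6, but not 1 R 6.
Reflexive (axiom T): yes — every world is R-related to itself.
So F validates K, D; KD45 would additionally require R to be Euclidean and transitive. The strongest is D.

D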